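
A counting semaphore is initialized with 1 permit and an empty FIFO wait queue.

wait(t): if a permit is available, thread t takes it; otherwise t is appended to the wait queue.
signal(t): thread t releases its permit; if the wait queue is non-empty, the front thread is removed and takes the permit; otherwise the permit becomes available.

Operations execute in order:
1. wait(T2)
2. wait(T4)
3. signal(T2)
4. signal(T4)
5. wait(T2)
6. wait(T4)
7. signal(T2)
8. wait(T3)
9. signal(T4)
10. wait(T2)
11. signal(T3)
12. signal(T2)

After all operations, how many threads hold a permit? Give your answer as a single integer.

Step 1: wait(T2) -> count=0 queue=[] holders={T2}
Step 2: wait(T4) -> count=0 queue=[T4] holders={T2}
Step 3: signal(T2) -> count=0 queue=[] holders={T4}
Step 4: signal(T4) -> count=1 queue=[] holders={none}
Step 5: wait(T2) -> count=0 queue=[] holders={T2}
Step 6: wait(T4) -> count=0 queue=[T4] holders={T2}
Step 7: signal(T2) -> count=0 queue=[] holders={T4}
Step 8: wait(T3) -> count=0 queue=[T3] holders={T4}
Step 9: signal(T4) -> count=0 queue=[] holders={T3}
Step 10: wait(T2) -> count=0 queue=[T2] holders={T3}
Step 11: signal(T3) -> count=0 queue=[] holders={T2}
Step 12: signal(T2) -> count=1 queue=[] holders={none}
Final holders: {none} -> 0 thread(s)

Answer: 0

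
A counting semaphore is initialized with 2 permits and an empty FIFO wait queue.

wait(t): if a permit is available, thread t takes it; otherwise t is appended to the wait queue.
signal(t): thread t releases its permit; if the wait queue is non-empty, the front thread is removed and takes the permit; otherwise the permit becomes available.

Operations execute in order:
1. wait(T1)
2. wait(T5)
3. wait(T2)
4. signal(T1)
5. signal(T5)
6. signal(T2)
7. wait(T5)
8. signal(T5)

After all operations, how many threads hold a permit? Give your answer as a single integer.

Answer: 0

Derivation:
Step 1: wait(T1) -> count=1 queue=[] holders={T1}
Step 2: wait(T5) -> count=0 queue=[] holders={T1,T5}
Step 3: wait(T2) -> count=0 queue=[T2] holders={T1,T5}
Step 4: signal(T1) -> count=0 queue=[] holders={T2,T5}
Step 5: signal(T5) -> count=1 queue=[] holders={T2}
Step 6: signal(T2) -> count=2 queue=[] holders={none}
Step 7: wait(T5) -> count=1 queue=[] holders={T5}
Step 8: signal(T5) -> count=2 queue=[] holders={none}
Final holders: {none} -> 0 thread(s)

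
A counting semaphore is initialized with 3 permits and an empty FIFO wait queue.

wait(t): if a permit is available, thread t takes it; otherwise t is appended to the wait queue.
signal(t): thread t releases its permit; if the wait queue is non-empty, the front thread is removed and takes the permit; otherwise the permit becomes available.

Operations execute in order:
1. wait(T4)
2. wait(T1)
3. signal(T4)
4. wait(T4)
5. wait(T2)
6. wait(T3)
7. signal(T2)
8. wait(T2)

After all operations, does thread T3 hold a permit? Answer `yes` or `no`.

Step 1: wait(T4) -> count=2 queue=[] holders={T4}
Step 2: wait(T1) -> count=1 queue=[] holders={T1,T4}
Step 3: signal(T4) -> count=2 queue=[] holders={T1}
Step 4: wait(T4) -> count=1 queue=[] holders={T1,T4}
Step 5: wait(T2) -> count=0 queue=[] holders={T1,T2,T4}
Step 6: wait(T3) -> count=0 queue=[T3] holders={T1,T2,T4}
Step 7: signal(T2) -> count=0 queue=[] holders={T1,T3,T4}
Step 8: wait(T2) -> count=0 queue=[T2] holders={T1,T3,T4}
Final holders: {T1,T3,T4} -> T3 in holders

Answer: yes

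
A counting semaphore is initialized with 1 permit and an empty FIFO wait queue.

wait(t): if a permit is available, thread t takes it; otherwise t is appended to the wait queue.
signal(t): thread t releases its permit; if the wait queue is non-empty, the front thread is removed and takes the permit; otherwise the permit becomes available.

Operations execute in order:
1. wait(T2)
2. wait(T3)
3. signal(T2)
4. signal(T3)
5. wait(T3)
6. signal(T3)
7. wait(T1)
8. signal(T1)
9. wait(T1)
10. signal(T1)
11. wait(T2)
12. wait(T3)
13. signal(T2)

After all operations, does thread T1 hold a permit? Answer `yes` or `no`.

Step 1: wait(T2) -> count=0 queue=[] holders={T2}
Step 2: wait(T3) -> count=0 queue=[T3] holders={T2}
Step 3: signal(T2) -> count=0 queue=[] holders={T3}
Step 4: signal(T3) -> count=1 queue=[] holders={none}
Step 5: wait(T3) -> count=0 queue=[] holders={T3}
Step 6: signal(T3) -> count=1 queue=[] holders={none}
Step 7: wait(T1) -> count=0 queue=[] holders={T1}
Step 8: signal(T1) -> count=1 queue=[] holders={none}
Step 9: wait(T1) -> count=0 queue=[] holders={T1}
Step 10: signal(T1) -> count=1 queue=[] holders={none}
Step 11: wait(T2) -> count=0 queue=[] holders={T2}
Step 12: wait(T3) -> count=0 queue=[T3] holders={T2}
Step 13: signal(T2) -> count=0 queue=[] holders={T3}
Final holders: {T3} -> T1 not in holders

Answer: no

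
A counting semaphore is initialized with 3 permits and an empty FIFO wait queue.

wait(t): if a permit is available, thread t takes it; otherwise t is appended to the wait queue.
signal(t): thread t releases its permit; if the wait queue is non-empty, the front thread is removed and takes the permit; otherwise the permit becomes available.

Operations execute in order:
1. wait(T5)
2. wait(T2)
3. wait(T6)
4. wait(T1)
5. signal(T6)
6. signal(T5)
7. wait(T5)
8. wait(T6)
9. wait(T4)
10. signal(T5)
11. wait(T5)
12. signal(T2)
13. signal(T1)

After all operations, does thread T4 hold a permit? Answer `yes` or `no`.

Step 1: wait(T5) -> count=2 queue=[] holders={T5}
Step 2: wait(T2) -> count=1 queue=[] holders={T2,T5}
Step 3: wait(T6) -> count=0 queue=[] holders={T2,T5,T6}
Step 4: wait(T1) -> count=0 queue=[T1] holders={T2,T5,T6}
Step 5: signal(T6) -> count=0 queue=[] holders={T1,T2,T5}
Step 6: signal(T5) -> count=1 queue=[] holders={T1,T2}
Step 7: wait(T5) -> count=0 queue=[] holders={T1,T2,T5}
Step 8: wait(T6) -> count=0 queue=[T6] holders={T1,T2,T5}
Step 9: wait(T4) -> count=0 queue=[T6,T4] holders={T1,T2,T5}
Step 10: signal(T5) -> count=0 queue=[T4] holders={T1,T2,T6}
Step 11: wait(T5) -> count=0 queue=[T4,T5] holders={T1,T2,T6}
Step 12: signal(T2) -> count=0 queue=[T5] holders={T1,T4,T6}
Step 13: signal(T1) -> count=0 queue=[] holders={T4,T5,T6}
Final holders: {T4,T5,T6} -> T4 in holders

Answer: yes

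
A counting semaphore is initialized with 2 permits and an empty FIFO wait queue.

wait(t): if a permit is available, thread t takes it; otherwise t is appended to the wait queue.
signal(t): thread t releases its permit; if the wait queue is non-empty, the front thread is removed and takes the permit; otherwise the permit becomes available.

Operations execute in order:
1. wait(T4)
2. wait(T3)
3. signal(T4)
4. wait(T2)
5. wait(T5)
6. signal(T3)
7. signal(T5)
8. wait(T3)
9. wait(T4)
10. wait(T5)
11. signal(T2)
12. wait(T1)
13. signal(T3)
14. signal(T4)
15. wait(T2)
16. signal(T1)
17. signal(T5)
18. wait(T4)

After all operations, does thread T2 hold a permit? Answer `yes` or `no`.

Step 1: wait(T4) -> count=1 queue=[] holders={T4}
Step 2: wait(T3) -> count=0 queue=[] holders={T3,T4}
Step 3: signal(T4) -> count=1 queue=[] holders={T3}
Step 4: wait(T2) -> count=0 queue=[] holders={T2,T3}
Step 5: wait(T5) -> count=0 queue=[T5] holders={T2,T3}
Step 6: signal(T3) -> count=0 queue=[] holders={T2,T5}
Step 7: signal(T5) -> count=1 queue=[] holders={T2}
Step 8: wait(T3) -> count=0 queue=[] holders={T2,T3}
Step 9: wait(T4) -> count=0 queue=[T4] holders={T2,T3}
Step 10: wait(T5) -> count=0 queue=[T4,T5] holders={T2,T3}
Step 11: signal(T2) -> count=0 queue=[T5] holders={T3,T4}
Step 12: wait(T1) -> count=0 queue=[T5,T1] holders={T3,T4}
Step 13: signal(T3) -> count=0 queue=[T1] holders={T4,T5}
Step 14: signal(T4) -> count=0 queue=[] holders={T1,T5}
Step 15: wait(T2) -> count=0 queue=[T2] holders={T1,T5}
Step 16: signal(T1) -> count=0 queue=[] holders={T2,T5}
Step 17: signal(T5) -> count=1 queue=[] holders={T2}
Step 18: wait(T4) -> count=0 queue=[] holders={T2,T4}
Final holders: {T2,T4} -> T2 in holders

Answer: yes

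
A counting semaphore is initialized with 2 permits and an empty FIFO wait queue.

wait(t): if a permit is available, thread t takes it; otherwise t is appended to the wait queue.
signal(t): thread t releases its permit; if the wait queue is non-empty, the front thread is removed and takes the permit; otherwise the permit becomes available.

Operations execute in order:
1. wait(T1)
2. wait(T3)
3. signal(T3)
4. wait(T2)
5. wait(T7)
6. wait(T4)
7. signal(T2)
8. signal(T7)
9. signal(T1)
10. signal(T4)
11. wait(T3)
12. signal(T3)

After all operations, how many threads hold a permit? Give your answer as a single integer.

Step 1: wait(T1) -> count=1 queue=[] holders={T1}
Step 2: wait(T3) -> count=0 queue=[] holders={T1,T3}
Step 3: signal(T3) -> count=1 queue=[] holders={T1}
Step 4: wait(T2) -> count=0 queue=[] holders={T1,T2}
Step 5: wait(T7) -> count=0 queue=[T7] holders={T1,T2}
Step 6: wait(T4) -> count=0 queue=[T7,T4] holders={T1,T2}
Step 7: signal(T2) -> count=0 queue=[T4] holders={T1,T7}
Step 8: signal(T7) -> count=0 queue=[] holders={T1,T4}
Step 9: signal(T1) -> count=1 queue=[] holders={T4}
Step 10: signal(T4) -> count=2 queue=[] holders={none}
Step 11: wait(T3) -> count=1 queue=[] holders={T3}
Step 12: signal(T3) -> count=2 queue=[] holders={none}
Final holders: {none} -> 0 thread(s)

Answer: 0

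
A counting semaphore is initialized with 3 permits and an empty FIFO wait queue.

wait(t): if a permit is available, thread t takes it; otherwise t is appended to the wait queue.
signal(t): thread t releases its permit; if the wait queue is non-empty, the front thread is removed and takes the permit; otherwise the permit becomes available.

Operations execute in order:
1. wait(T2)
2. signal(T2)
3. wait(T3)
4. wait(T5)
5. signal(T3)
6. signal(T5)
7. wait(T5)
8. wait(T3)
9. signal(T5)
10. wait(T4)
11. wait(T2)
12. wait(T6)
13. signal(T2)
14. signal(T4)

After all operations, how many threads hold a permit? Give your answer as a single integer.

Answer: 2

Derivation:
Step 1: wait(T2) -> count=2 queue=[] holders={T2}
Step 2: signal(T2) -> count=3 queue=[] holders={none}
Step 3: wait(T3) -> count=2 queue=[] holders={T3}
Step 4: wait(T5) -> count=1 queue=[] holders={T3,T5}
Step 5: signal(T3) -> count=2 queue=[] holders={T5}
Step 6: signal(T5) -> count=3 queue=[] holders={none}
Step 7: wait(T5) -> count=2 queue=[] holders={T5}
Step 8: wait(T3) -> count=1 queue=[] holders={T3,T5}
Step 9: signal(T5) -> count=2 queue=[] holders={T3}
Step 10: wait(T4) -> count=1 queue=[] holders={T3,T4}
Step 11: wait(T2) -> count=0 queue=[] holders={T2,T3,T4}
Step 12: wait(T6) -> count=0 queue=[T6] holders={T2,T3,T4}
Step 13: signal(T2) -> count=0 queue=[] holders={T3,T4,T6}
Step 14: signal(T4) -> count=1 queue=[] holders={T3,T6}
Final holders: {T3,T6} -> 2 thread(s)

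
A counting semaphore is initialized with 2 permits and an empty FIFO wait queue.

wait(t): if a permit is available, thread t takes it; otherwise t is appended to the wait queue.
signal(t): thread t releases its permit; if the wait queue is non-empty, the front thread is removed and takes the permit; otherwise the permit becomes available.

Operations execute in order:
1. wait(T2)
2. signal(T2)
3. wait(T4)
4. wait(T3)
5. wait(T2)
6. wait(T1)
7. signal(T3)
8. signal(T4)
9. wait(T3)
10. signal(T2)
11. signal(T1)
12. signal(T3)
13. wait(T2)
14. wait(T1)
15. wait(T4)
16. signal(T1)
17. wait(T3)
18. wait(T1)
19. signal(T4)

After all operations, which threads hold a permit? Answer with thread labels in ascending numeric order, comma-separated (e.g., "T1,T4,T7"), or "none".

Answer: T2,T3

Derivation:
Step 1: wait(T2) -> count=1 queue=[] holders={T2}
Step 2: signal(T2) -> count=2 queue=[] holders={none}
Step 3: wait(T4) -> count=1 queue=[] holders={T4}
Step 4: wait(T3) -> count=0 queue=[] holders={T3,T4}
Step 5: wait(T2) -> count=0 queue=[T2] holders={T3,T4}
Step 6: wait(T1) -> count=0 queue=[T2,T1] holders={T3,T4}
Step 7: signal(T3) -> count=0 queue=[T1] holders={T2,T4}
Step 8: signal(T4) -> count=0 queue=[] holders={T1,T2}
Step 9: wait(T3) -> count=0 queue=[T3] holders={T1,T2}
Step 10: signal(T2) -> count=0 queue=[] holders={T1,T3}
Step 11: signal(T1) -> count=1 queue=[] holders={T3}
Step 12: signal(T3) -> count=2 queue=[] holders={none}
Step 13: wait(T2) -> count=1 queue=[] holders={T2}
Step 14: wait(T1) -> count=0 queue=[] holders={T1,T2}
Step 15: wait(T4) -> count=0 queue=[T4] holders={T1,T2}
Step 16: signal(T1) -> count=0 queue=[] holders={T2,T4}
Step 17: wait(T3) -> count=0 queue=[T3] holders={T2,T4}
Step 18: wait(T1) -> count=0 queue=[T3,T1] holders={T2,T4}
Step 19: signal(T4) -> count=0 queue=[T1] holders={T2,T3}
Final holders: T2,T3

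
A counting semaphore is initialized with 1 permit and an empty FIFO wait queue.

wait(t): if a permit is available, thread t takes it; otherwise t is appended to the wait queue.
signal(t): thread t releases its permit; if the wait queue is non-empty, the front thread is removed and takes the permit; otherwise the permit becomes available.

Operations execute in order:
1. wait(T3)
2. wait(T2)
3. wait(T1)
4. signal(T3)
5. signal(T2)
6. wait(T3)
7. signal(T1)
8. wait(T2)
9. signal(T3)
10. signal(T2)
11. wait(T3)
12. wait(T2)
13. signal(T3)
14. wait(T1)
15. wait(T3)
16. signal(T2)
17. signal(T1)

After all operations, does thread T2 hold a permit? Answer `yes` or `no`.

Answer: no

Derivation:
Step 1: wait(T3) -> count=0 queue=[] holders={T3}
Step 2: wait(T2) -> count=0 queue=[T2] holders={T3}
Step 3: wait(T1) -> count=0 queue=[T2,T1] holders={T3}
Step 4: signal(T3) -> count=0 queue=[T1] holders={T2}
Step 5: signal(T2) -> count=0 queue=[] holders={T1}
Step 6: wait(T3) -> count=0 queue=[T3] holders={T1}
Step 7: signal(T1) -> count=0 queue=[] holders={T3}
Step 8: wait(T2) -> count=0 queue=[T2] holders={T3}
Step 9: signal(T3) -> count=0 queue=[] holders={T2}
Step 10: signal(T2) -> count=1 queue=[] holders={none}
Step 11: wait(T3) -> count=0 queue=[] holders={T3}
Step 12: wait(T2) -> count=0 queue=[T2] holders={T3}
Step 13: signal(T3) -> count=0 queue=[] holders={T2}
Step 14: wait(T1) -> count=0 queue=[T1] holders={T2}
Step 15: wait(T3) -> count=0 queue=[T1,T3] holders={T2}
Step 16: signal(T2) -> count=0 queue=[T3] holders={T1}
Step 17: signal(T1) -> count=0 queue=[] holders={T3}
Final holders: {T3} -> T2 not in holders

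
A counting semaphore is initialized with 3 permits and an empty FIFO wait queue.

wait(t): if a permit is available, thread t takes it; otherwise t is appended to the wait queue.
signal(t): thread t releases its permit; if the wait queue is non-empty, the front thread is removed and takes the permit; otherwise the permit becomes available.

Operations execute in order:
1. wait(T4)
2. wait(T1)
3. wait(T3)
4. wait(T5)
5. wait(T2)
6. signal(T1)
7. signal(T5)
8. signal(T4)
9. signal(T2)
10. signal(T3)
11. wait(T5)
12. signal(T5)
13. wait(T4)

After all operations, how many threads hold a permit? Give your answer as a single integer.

Answer: 1

Derivation:
Step 1: wait(T4) -> count=2 queue=[] holders={T4}
Step 2: wait(T1) -> count=1 queue=[] holders={T1,T4}
Step 3: wait(T3) -> count=0 queue=[] holders={T1,T3,T4}
Step 4: wait(T5) -> count=0 queue=[T5] holders={T1,T3,T4}
Step 5: wait(T2) -> count=0 queue=[T5,T2] holders={T1,T3,T4}
Step 6: signal(T1) -> count=0 queue=[T2] holders={T3,T4,T5}
Step 7: signal(T5) -> count=0 queue=[] holders={T2,T3,T4}
Step 8: signal(T4) -> count=1 queue=[] holders={T2,T3}
Step 9: signal(T2) -> count=2 queue=[] holders={T3}
Step 10: signal(T3) -> count=3 queue=[] holders={none}
Step 11: wait(T5) -> count=2 queue=[] holders={T5}
Step 12: signal(T5) -> count=3 queue=[] holders={none}
Step 13: wait(T4) -> count=2 queue=[] holders={T4}
Final holders: {T4} -> 1 thread(s)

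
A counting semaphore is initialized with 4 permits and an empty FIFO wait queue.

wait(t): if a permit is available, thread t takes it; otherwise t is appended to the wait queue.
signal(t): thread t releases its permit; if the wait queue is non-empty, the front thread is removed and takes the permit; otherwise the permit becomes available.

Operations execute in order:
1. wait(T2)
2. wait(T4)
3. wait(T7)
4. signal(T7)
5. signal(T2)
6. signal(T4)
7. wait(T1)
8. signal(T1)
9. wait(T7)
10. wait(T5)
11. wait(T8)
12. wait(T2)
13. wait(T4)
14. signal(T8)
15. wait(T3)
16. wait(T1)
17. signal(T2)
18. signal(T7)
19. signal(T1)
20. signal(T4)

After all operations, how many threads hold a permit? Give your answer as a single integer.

Answer: 2

Derivation:
Step 1: wait(T2) -> count=3 queue=[] holders={T2}
Step 2: wait(T4) -> count=2 queue=[] holders={T2,T4}
Step 3: wait(T7) -> count=1 queue=[] holders={T2,T4,T7}
Step 4: signal(T7) -> count=2 queue=[] holders={T2,T4}
Step 5: signal(T2) -> count=3 queue=[] holders={T4}
Step 6: signal(T4) -> count=4 queue=[] holders={none}
Step 7: wait(T1) -> count=3 queue=[] holders={T1}
Step 8: signal(T1) -> count=4 queue=[] holders={none}
Step 9: wait(T7) -> count=3 queue=[] holders={T7}
Step 10: wait(T5) -> count=2 queue=[] holders={T5,T7}
Step 11: wait(T8) -> count=1 queue=[] holders={T5,T7,T8}
Step 12: wait(T2) -> count=0 queue=[] holders={T2,T5,T7,T8}
Step 13: wait(T4) -> count=0 queue=[T4] holders={T2,T5,T7,T8}
Step 14: signal(T8) -> count=0 queue=[] holders={T2,T4,T5,T7}
Step 15: wait(T3) -> count=0 queue=[T3] holders={T2,T4,T5,T7}
Step 16: wait(T1) -> count=0 queue=[T3,T1] holders={T2,T4,T5,T7}
Step 17: signal(T2) -> count=0 queue=[T1] holders={T3,T4,T5,T7}
Step 18: signal(T7) -> count=0 queue=[] holders={T1,T3,T4,T5}
Step 19: signal(T1) -> count=1 queue=[] holders={T3,T4,T5}
Step 20: signal(T4) -> count=2 queue=[] holders={T3,T5}
Final holders: {T3,T5} -> 2 thread(s)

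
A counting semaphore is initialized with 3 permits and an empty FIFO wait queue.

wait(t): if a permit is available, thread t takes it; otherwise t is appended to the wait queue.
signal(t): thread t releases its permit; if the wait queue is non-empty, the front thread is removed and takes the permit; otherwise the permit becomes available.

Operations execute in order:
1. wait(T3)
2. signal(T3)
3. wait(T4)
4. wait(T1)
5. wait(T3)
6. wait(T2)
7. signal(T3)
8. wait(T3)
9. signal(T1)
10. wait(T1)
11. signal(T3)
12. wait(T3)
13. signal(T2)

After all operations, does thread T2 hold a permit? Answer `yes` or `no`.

Answer: no

Derivation:
Step 1: wait(T3) -> count=2 queue=[] holders={T3}
Step 2: signal(T3) -> count=3 queue=[] holders={none}
Step 3: wait(T4) -> count=2 queue=[] holders={T4}
Step 4: wait(T1) -> count=1 queue=[] holders={T1,T4}
Step 5: wait(T3) -> count=0 queue=[] holders={T1,T3,T4}
Step 6: wait(T2) -> count=0 queue=[T2] holders={T1,T3,T4}
Step 7: signal(T3) -> count=0 queue=[] holders={T1,T2,T4}
Step 8: wait(T3) -> count=0 queue=[T3] holders={T1,T2,T4}
Step 9: signal(T1) -> count=0 queue=[] holders={T2,T3,T4}
Step 10: wait(T1) -> count=0 queue=[T1] holders={T2,T3,T4}
Step 11: signal(T3) -> count=0 queue=[] holders={T1,T2,T4}
Step 12: wait(T3) -> count=0 queue=[T3] holders={T1,T2,T4}
Step 13: signal(T2) -> count=0 queue=[] holders={T1,T3,T4}
Final holders: {T1,T3,T4} -> T2 not in holders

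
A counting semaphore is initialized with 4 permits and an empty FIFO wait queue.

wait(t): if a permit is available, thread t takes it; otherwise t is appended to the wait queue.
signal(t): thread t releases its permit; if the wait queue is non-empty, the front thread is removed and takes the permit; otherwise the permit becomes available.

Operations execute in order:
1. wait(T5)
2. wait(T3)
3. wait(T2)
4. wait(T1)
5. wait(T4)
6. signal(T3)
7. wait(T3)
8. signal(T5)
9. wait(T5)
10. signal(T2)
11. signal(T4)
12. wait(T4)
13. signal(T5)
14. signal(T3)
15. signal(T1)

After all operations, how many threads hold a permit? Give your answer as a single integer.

Answer: 1

Derivation:
Step 1: wait(T5) -> count=3 queue=[] holders={T5}
Step 2: wait(T3) -> count=2 queue=[] holders={T3,T5}
Step 3: wait(T2) -> count=1 queue=[] holders={T2,T3,T5}
Step 4: wait(T1) -> count=0 queue=[] holders={T1,T2,T3,T5}
Step 5: wait(T4) -> count=0 queue=[T4] holders={T1,T2,T3,T5}
Step 6: signal(T3) -> count=0 queue=[] holders={T1,T2,T4,T5}
Step 7: wait(T3) -> count=0 queue=[T3] holders={T1,T2,T4,T5}
Step 8: signal(T5) -> count=0 queue=[] holders={T1,T2,T3,T4}
Step 9: wait(T5) -> count=0 queue=[T5] holders={T1,T2,T3,T4}
Step 10: signal(T2) -> count=0 queue=[] holders={T1,T3,T4,T5}
Step 11: signal(T4) -> count=1 queue=[] holders={T1,T3,T5}
Step 12: wait(T4) -> count=0 queue=[] holders={T1,T3,T4,T5}
Step 13: signal(T5) -> count=1 queue=[] holders={T1,T3,T4}
Step 14: signal(T3) -> count=2 queue=[] holders={T1,T4}
Step 15: signal(T1) -> count=3 queue=[] holders={T4}
Final holders: {T4} -> 1 thread(s)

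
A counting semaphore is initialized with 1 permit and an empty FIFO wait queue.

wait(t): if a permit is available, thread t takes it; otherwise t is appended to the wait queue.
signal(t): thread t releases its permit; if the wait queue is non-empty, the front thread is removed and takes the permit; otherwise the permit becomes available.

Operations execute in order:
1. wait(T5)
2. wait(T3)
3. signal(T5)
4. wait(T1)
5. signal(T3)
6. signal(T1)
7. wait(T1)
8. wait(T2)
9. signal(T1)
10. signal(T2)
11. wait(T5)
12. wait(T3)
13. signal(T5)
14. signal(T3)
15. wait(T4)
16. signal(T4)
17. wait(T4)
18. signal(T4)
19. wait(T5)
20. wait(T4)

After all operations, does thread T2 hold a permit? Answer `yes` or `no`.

Step 1: wait(T5) -> count=0 queue=[] holders={T5}
Step 2: wait(T3) -> count=0 queue=[T3] holders={T5}
Step 3: signal(T5) -> count=0 queue=[] holders={T3}
Step 4: wait(T1) -> count=0 queue=[T1] holders={T3}
Step 5: signal(T3) -> count=0 queue=[] holders={T1}
Step 6: signal(T1) -> count=1 queue=[] holders={none}
Step 7: wait(T1) -> count=0 queue=[] holders={T1}
Step 8: wait(T2) -> count=0 queue=[T2] holders={T1}
Step 9: signal(T1) -> count=0 queue=[] holders={T2}
Step 10: signal(T2) -> count=1 queue=[] holders={none}
Step 11: wait(T5) -> count=0 queue=[] holders={T5}
Step 12: wait(T3) -> count=0 queue=[T3] holders={T5}
Step 13: signal(T5) -> count=0 queue=[] holders={T3}
Step 14: signal(T3) -> count=1 queue=[] holders={none}
Step 15: wait(T4) -> count=0 queue=[] holders={T4}
Step 16: signal(T4) -> count=1 queue=[] holders={none}
Step 17: wait(T4) -> count=0 queue=[] holders={T4}
Step 18: signal(T4) -> count=1 queue=[] holders={none}
Step 19: wait(T5) -> count=0 queue=[] holders={T5}
Step 20: wait(T4) -> count=0 queue=[T4] holders={T5}
Final holders: {T5} -> T2 not in holders

Answer: no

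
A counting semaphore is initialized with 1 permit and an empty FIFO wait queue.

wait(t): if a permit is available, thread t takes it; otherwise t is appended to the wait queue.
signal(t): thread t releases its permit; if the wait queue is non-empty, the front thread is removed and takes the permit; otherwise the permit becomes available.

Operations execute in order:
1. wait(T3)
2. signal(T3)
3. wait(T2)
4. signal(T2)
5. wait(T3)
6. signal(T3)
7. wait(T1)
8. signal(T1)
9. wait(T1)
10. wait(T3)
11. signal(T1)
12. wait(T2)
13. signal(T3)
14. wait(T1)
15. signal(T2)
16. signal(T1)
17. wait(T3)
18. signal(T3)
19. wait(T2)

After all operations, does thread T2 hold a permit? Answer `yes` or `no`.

Step 1: wait(T3) -> count=0 queue=[] holders={T3}
Step 2: signal(T3) -> count=1 queue=[] holders={none}
Step 3: wait(T2) -> count=0 queue=[] holders={T2}
Step 4: signal(T2) -> count=1 queue=[] holders={none}
Step 5: wait(T3) -> count=0 queue=[] holders={T3}
Step 6: signal(T3) -> count=1 queue=[] holders={none}
Step 7: wait(T1) -> count=0 queue=[] holders={T1}
Step 8: signal(T1) -> count=1 queue=[] holders={none}
Step 9: wait(T1) -> count=0 queue=[] holders={T1}
Step 10: wait(T3) -> count=0 queue=[T3] holders={T1}
Step 11: signal(T1) -> count=0 queue=[] holders={T3}
Step 12: wait(T2) -> count=0 queue=[T2] holders={T3}
Step 13: signal(T3) -> count=0 queue=[] holders={T2}
Step 14: wait(T1) -> count=0 queue=[T1] holders={T2}
Step 15: signal(T2) -> count=0 queue=[] holders={T1}
Step 16: signal(T1) -> count=1 queue=[] holders={none}
Step 17: wait(T3) -> count=0 queue=[] holders={T3}
Step 18: signal(T3) -> count=1 queue=[] holders={none}
Step 19: wait(T2) -> count=0 queue=[] holders={T2}
Final holders: {T2} -> T2 in holders

Answer: yes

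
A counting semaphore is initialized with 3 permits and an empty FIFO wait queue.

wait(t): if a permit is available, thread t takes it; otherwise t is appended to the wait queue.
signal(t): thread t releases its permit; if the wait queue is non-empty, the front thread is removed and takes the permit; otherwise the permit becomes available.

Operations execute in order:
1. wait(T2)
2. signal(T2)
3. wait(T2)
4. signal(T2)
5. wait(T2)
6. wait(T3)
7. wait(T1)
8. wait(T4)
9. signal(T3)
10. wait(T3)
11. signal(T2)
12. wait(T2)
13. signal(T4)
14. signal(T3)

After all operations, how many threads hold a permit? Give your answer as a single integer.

Step 1: wait(T2) -> count=2 queue=[] holders={T2}
Step 2: signal(T2) -> count=3 queue=[] holders={none}
Step 3: wait(T2) -> count=2 queue=[] holders={T2}
Step 4: signal(T2) -> count=3 queue=[] holders={none}
Step 5: wait(T2) -> count=2 queue=[] holders={T2}
Step 6: wait(T3) -> count=1 queue=[] holders={T2,T3}
Step 7: wait(T1) -> count=0 queue=[] holders={T1,T2,T3}
Step 8: wait(T4) -> count=0 queue=[T4] holders={T1,T2,T3}
Step 9: signal(T3) -> count=0 queue=[] holders={T1,T2,T4}
Step 10: wait(T3) -> count=0 queue=[T3] holders={T1,T2,T4}
Step 11: signal(T2) -> count=0 queue=[] holders={T1,T3,T4}
Step 12: wait(T2) -> count=0 queue=[T2] holders={T1,T3,T4}
Step 13: signal(T4) -> count=0 queue=[] holders={T1,T2,T3}
Step 14: signal(T3) -> count=1 queue=[] holders={T1,T2}
Final holders: {T1,T2} -> 2 thread(s)

Answer: 2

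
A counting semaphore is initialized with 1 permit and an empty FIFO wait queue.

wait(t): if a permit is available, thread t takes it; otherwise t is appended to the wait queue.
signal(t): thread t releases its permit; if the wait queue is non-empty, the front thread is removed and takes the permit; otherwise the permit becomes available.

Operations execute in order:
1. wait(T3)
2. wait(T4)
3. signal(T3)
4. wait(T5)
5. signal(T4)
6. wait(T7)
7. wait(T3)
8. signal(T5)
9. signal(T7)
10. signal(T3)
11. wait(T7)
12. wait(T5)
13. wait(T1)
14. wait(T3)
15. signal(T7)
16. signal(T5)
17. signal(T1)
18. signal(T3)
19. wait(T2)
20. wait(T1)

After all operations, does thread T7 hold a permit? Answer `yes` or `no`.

Answer: no

Derivation:
Step 1: wait(T3) -> count=0 queue=[] holders={T3}
Step 2: wait(T4) -> count=0 queue=[T4] holders={T3}
Step 3: signal(T3) -> count=0 queue=[] holders={T4}
Step 4: wait(T5) -> count=0 queue=[T5] holders={T4}
Step 5: signal(T4) -> count=0 queue=[] holders={T5}
Step 6: wait(T7) -> count=0 queue=[T7] holders={T5}
Step 7: wait(T3) -> count=0 queue=[T7,T3] holders={T5}
Step 8: signal(T5) -> count=0 queue=[T3] holders={T7}
Step 9: signal(T7) -> count=0 queue=[] holders={T3}
Step 10: signal(T3) -> count=1 queue=[] holders={none}
Step 11: wait(T7) -> count=0 queue=[] holders={T7}
Step 12: wait(T5) -> count=0 queue=[T5] holders={T7}
Step 13: wait(T1) -> count=0 queue=[T5,T1] holders={T7}
Step 14: wait(T3) -> count=0 queue=[T5,T1,T3] holders={T7}
Step 15: signal(T7) -> count=0 queue=[T1,T3] holders={T5}
Step 16: signal(T5) -> count=0 queue=[T3] holders={T1}
Step 17: signal(T1) -> count=0 queue=[] holders={T3}
Step 18: signal(T3) -> count=1 queue=[] holders={none}
Step 19: wait(T2) -> count=0 queue=[] holders={T2}
Step 20: wait(T1) -> count=0 queue=[T1] holders={T2}
Final holders: {T2} -> T7 not in holders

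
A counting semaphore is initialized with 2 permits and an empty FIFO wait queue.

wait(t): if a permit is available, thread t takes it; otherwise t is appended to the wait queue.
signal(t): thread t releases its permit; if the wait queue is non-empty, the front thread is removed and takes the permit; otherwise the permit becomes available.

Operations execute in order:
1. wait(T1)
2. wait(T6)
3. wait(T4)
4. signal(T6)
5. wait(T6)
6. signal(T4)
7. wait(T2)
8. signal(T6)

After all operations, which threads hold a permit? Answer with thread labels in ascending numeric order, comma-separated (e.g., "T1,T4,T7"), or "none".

Step 1: wait(T1) -> count=1 queue=[] holders={T1}
Step 2: wait(T6) -> count=0 queue=[] holders={T1,T6}
Step 3: wait(T4) -> count=0 queue=[T4] holders={T1,T6}
Step 4: signal(T6) -> count=0 queue=[] holders={T1,T4}
Step 5: wait(T6) -> count=0 queue=[T6] holders={T1,T4}
Step 6: signal(T4) -> count=0 queue=[] holders={T1,T6}
Step 7: wait(T2) -> count=0 queue=[T2] holders={T1,T6}
Step 8: signal(T6) -> count=0 queue=[] holders={T1,T2}
Final holders: T1,T2

Answer: T1,T2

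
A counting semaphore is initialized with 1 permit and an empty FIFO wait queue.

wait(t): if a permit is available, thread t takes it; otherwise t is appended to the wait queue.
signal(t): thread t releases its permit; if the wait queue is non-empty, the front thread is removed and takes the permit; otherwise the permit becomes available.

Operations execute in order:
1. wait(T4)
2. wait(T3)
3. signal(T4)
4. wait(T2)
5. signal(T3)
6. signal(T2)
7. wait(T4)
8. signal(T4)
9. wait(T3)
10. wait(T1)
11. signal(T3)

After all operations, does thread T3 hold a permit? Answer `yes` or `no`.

Answer: no

Derivation:
Step 1: wait(T4) -> count=0 queue=[] holders={T4}
Step 2: wait(T3) -> count=0 queue=[T3] holders={T4}
Step 3: signal(T4) -> count=0 queue=[] holders={T3}
Step 4: wait(T2) -> count=0 queue=[T2] holders={T3}
Step 5: signal(T3) -> count=0 queue=[] holders={T2}
Step 6: signal(T2) -> count=1 queue=[] holders={none}
Step 7: wait(T4) -> count=0 queue=[] holders={T4}
Step 8: signal(T4) -> count=1 queue=[] holders={none}
Step 9: wait(T3) -> count=0 queue=[] holders={T3}
Step 10: wait(T1) -> count=0 queue=[T1] holders={T3}
Step 11: signal(T3) -> count=0 queue=[] holders={T1}
Final holders: {T1} -> T3 not in holders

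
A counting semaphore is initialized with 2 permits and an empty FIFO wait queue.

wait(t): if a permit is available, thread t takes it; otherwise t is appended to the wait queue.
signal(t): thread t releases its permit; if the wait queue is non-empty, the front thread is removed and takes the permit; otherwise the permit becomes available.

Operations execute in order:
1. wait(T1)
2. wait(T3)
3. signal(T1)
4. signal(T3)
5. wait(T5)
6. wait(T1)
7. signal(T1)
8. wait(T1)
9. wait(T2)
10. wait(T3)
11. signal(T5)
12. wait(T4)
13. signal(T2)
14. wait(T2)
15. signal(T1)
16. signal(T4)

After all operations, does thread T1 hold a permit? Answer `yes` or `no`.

Step 1: wait(T1) -> count=1 queue=[] holders={T1}
Step 2: wait(T3) -> count=0 queue=[] holders={T1,T3}
Step 3: signal(T1) -> count=1 queue=[] holders={T3}
Step 4: signal(T3) -> count=2 queue=[] holders={none}
Step 5: wait(T5) -> count=1 queue=[] holders={T5}
Step 6: wait(T1) -> count=0 queue=[] holders={T1,T5}
Step 7: signal(T1) -> count=1 queue=[] holders={T5}
Step 8: wait(T1) -> count=0 queue=[] holders={T1,T5}
Step 9: wait(T2) -> count=0 queue=[T2] holders={T1,T5}
Step 10: wait(T3) -> count=0 queue=[T2,T3] holders={T1,T5}
Step 11: signal(T5) -> count=0 queue=[T3] holders={T1,T2}
Step 12: wait(T4) -> count=0 queue=[T3,T4] holders={T1,T2}
Step 13: signal(T2) -> count=0 queue=[T4] holders={T1,T3}
Step 14: wait(T2) -> count=0 queue=[T4,T2] holders={T1,T3}
Step 15: signal(T1) -> count=0 queue=[T2] holders={T3,T4}
Step 16: signal(T4) -> count=0 queue=[] holders={T2,T3}
Final holders: {T2,T3} -> T1 not in holders

Answer: no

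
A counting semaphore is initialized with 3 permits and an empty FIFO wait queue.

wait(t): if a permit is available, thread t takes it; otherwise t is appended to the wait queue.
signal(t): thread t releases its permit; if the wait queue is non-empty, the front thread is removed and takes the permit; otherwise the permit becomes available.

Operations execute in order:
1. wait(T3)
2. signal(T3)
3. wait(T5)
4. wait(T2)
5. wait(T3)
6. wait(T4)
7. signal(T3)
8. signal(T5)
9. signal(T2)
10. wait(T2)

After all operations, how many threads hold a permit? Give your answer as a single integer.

Step 1: wait(T3) -> count=2 queue=[] holders={T3}
Step 2: signal(T3) -> count=3 queue=[] holders={none}
Step 3: wait(T5) -> count=2 queue=[] holders={T5}
Step 4: wait(T2) -> count=1 queue=[] holders={T2,T5}
Step 5: wait(T3) -> count=0 queue=[] holders={T2,T3,T5}
Step 6: wait(T4) -> count=0 queue=[T4] holders={T2,T3,T5}
Step 7: signal(T3) -> count=0 queue=[] holders={T2,T4,T5}
Step 8: signal(T5) -> count=1 queue=[] holders={T2,T4}
Step 9: signal(T2) -> count=2 queue=[] holders={T4}
Step 10: wait(T2) -> count=1 queue=[] holders={T2,T4}
Final holders: {T2,T4} -> 2 thread(s)

Answer: 2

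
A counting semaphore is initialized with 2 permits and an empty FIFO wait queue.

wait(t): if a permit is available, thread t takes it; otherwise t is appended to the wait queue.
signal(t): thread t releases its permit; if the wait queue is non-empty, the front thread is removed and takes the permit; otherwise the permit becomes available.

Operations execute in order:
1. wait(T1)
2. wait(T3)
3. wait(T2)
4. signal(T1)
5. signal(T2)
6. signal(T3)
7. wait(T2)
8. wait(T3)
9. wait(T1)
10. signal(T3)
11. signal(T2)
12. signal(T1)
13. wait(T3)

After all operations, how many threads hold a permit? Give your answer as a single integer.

Answer: 1

Derivation:
Step 1: wait(T1) -> count=1 queue=[] holders={T1}
Step 2: wait(T3) -> count=0 queue=[] holders={T1,T3}
Step 3: wait(T2) -> count=0 queue=[T2] holders={T1,T3}
Step 4: signal(T1) -> count=0 queue=[] holders={T2,T3}
Step 5: signal(T2) -> count=1 queue=[] holders={T3}
Step 6: signal(T3) -> count=2 queue=[] holders={none}
Step 7: wait(T2) -> count=1 queue=[] holders={T2}
Step 8: wait(T3) -> count=0 queue=[] holders={T2,T3}
Step 9: wait(T1) -> count=0 queue=[T1] holders={T2,T3}
Step 10: signal(T3) -> count=0 queue=[] holders={T1,T2}
Step 11: signal(T2) -> count=1 queue=[] holders={T1}
Step 12: signal(T1) -> count=2 queue=[] holders={none}
Step 13: wait(T3) -> count=1 queue=[] holders={T3}
Final holders: {T3} -> 1 thread(s)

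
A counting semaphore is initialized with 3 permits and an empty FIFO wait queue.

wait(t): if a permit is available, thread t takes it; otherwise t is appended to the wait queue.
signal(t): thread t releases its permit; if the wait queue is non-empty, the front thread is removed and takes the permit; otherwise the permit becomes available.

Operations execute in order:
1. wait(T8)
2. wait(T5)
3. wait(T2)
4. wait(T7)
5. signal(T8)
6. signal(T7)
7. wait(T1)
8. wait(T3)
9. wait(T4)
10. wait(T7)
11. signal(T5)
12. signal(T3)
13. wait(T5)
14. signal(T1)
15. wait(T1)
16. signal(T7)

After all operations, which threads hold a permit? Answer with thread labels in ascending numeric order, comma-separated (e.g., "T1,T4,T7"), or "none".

Step 1: wait(T8) -> count=2 queue=[] holders={T8}
Step 2: wait(T5) -> count=1 queue=[] holders={T5,T8}
Step 3: wait(T2) -> count=0 queue=[] holders={T2,T5,T8}
Step 4: wait(T7) -> count=0 queue=[T7] holders={T2,T5,T8}
Step 5: signal(T8) -> count=0 queue=[] holders={T2,T5,T7}
Step 6: signal(T7) -> count=1 queue=[] holders={T2,T5}
Step 7: wait(T1) -> count=0 queue=[] holders={T1,T2,T5}
Step 8: wait(T3) -> count=0 queue=[T3] holders={T1,T2,T5}
Step 9: wait(T4) -> count=0 queue=[T3,T4] holders={T1,T2,T5}
Step 10: wait(T7) -> count=0 queue=[T3,T4,T7] holders={T1,T2,T5}
Step 11: signal(T5) -> count=0 queue=[T4,T7] holders={T1,T2,T3}
Step 12: signal(T3) -> count=0 queue=[T7] holders={T1,T2,T4}
Step 13: wait(T5) -> count=0 queue=[T7,T5] holders={T1,T2,T4}
Step 14: signal(T1) -> count=0 queue=[T5] holders={T2,T4,T7}
Step 15: wait(T1) -> count=0 queue=[T5,T1] holders={T2,T4,T7}
Step 16: signal(T7) -> count=0 queue=[T1] holders={T2,T4,T5}
Final holders: T2,T4,T5

Answer: T2,T4,T5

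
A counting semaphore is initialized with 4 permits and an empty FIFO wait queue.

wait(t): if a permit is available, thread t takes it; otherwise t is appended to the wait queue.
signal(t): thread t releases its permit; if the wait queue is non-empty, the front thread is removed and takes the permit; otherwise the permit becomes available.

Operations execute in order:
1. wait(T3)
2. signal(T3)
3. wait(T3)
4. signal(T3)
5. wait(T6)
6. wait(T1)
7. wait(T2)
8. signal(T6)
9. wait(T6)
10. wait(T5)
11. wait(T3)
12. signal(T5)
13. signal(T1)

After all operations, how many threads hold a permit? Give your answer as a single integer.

Answer: 3

Derivation:
Step 1: wait(T3) -> count=3 queue=[] holders={T3}
Step 2: signal(T3) -> count=4 queue=[] holders={none}
Step 3: wait(T3) -> count=3 queue=[] holders={T3}
Step 4: signal(T3) -> count=4 queue=[] holders={none}
Step 5: wait(T6) -> count=3 queue=[] holders={T6}
Step 6: wait(T1) -> count=2 queue=[] holders={T1,T6}
Step 7: wait(T2) -> count=1 queue=[] holders={T1,T2,T6}
Step 8: signal(T6) -> count=2 queue=[] holders={T1,T2}
Step 9: wait(T6) -> count=1 queue=[] holders={T1,T2,T6}
Step 10: wait(T5) -> count=0 queue=[] holders={T1,T2,T5,T6}
Step 11: wait(T3) -> count=0 queue=[T3] holders={T1,T2,T5,T6}
Step 12: signal(T5) -> count=0 queue=[] holders={T1,T2,T3,T6}
Step 13: signal(T1) -> count=1 queue=[] holders={T2,T3,T6}
Final holders: {T2,T3,T6} -> 3 thread(s)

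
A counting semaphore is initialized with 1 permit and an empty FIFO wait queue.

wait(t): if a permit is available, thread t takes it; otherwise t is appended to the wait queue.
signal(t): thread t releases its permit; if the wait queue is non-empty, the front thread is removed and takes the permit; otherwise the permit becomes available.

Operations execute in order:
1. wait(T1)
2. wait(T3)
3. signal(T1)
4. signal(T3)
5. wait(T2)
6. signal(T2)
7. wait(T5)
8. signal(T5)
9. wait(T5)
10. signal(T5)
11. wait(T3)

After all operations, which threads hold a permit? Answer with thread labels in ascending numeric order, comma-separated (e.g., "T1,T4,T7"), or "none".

Answer: T3

Derivation:
Step 1: wait(T1) -> count=0 queue=[] holders={T1}
Step 2: wait(T3) -> count=0 queue=[T3] holders={T1}
Step 3: signal(T1) -> count=0 queue=[] holders={T3}
Step 4: signal(T3) -> count=1 queue=[] holders={none}
Step 5: wait(T2) -> count=0 queue=[] holders={T2}
Step 6: signal(T2) -> count=1 queue=[] holders={none}
Step 7: wait(T5) -> count=0 queue=[] holders={T5}
Step 8: signal(T5) -> count=1 queue=[] holders={none}
Step 9: wait(T5) -> count=0 queue=[] holders={T5}
Step 10: signal(T5) -> count=1 queue=[] holders={none}
Step 11: wait(T3) -> count=0 queue=[] holders={T3}
Final holders: T3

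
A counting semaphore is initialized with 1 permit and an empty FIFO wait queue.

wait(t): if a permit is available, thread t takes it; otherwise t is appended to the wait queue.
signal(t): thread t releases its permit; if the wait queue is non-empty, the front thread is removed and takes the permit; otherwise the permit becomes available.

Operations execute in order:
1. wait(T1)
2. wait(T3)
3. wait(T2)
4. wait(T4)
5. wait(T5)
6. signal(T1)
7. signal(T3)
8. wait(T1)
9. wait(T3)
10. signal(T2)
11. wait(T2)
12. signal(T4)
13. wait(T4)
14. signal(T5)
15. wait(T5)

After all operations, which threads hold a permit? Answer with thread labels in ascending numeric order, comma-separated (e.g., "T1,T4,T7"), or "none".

Answer: T1

Derivation:
Step 1: wait(T1) -> count=0 queue=[] holders={T1}
Step 2: wait(T3) -> count=0 queue=[T3] holders={T1}
Step 3: wait(T2) -> count=0 queue=[T3,T2] holders={T1}
Step 4: wait(T4) -> count=0 queue=[T3,T2,T4] holders={T1}
Step 5: wait(T5) -> count=0 queue=[T3,T2,T4,T5] holders={T1}
Step 6: signal(T1) -> count=0 queue=[T2,T4,T5] holders={T3}
Step 7: signal(T3) -> count=0 queue=[T4,T5] holders={T2}
Step 8: wait(T1) -> count=0 queue=[T4,T5,T1] holders={T2}
Step 9: wait(T3) -> count=0 queue=[T4,T5,T1,T3] holders={T2}
Step 10: signal(T2) -> count=0 queue=[T5,T1,T3] holders={T4}
Step 11: wait(T2) -> count=0 queue=[T5,T1,T3,T2] holders={T4}
Step 12: signal(T4) -> count=0 queue=[T1,T3,T2] holders={T5}
Step 13: wait(T4) -> count=0 queue=[T1,T3,T2,T4] holders={T5}
Step 14: signal(T5) -> count=0 queue=[T3,T2,T4] holders={T1}
Step 15: wait(T5) -> count=0 queue=[T3,T2,T4,T5] holders={T1}
Final holders: T1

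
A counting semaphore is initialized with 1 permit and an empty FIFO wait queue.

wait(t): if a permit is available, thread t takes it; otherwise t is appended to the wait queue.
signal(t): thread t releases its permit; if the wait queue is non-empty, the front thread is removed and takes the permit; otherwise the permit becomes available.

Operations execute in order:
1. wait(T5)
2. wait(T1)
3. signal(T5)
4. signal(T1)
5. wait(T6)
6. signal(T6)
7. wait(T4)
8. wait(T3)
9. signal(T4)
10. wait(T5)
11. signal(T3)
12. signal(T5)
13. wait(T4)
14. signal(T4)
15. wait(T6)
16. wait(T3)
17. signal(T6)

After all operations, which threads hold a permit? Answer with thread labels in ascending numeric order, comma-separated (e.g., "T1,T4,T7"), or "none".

Answer: T3

Derivation:
Step 1: wait(T5) -> count=0 queue=[] holders={T5}
Step 2: wait(T1) -> count=0 queue=[T1] holders={T5}
Step 3: signal(T5) -> count=0 queue=[] holders={T1}
Step 4: signal(T1) -> count=1 queue=[] holders={none}
Step 5: wait(T6) -> count=0 queue=[] holders={T6}
Step 6: signal(T6) -> count=1 queue=[] holders={none}
Step 7: wait(T4) -> count=0 queue=[] holders={T4}
Step 8: wait(T3) -> count=0 queue=[T3] holders={T4}
Step 9: signal(T4) -> count=0 queue=[] holders={T3}
Step 10: wait(T5) -> count=0 queue=[T5] holders={T3}
Step 11: signal(T3) -> count=0 queue=[] holders={T5}
Step 12: signal(T5) -> count=1 queue=[] holders={none}
Step 13: wait(T4) -> count=0 queue=[] holders={T4}
Step 14: signal(T4) -> count=1 queue=[] holders={none}
Step 15: wait(T6) -> count=0 queue=[] holders={T6}
Step 16: wait(T3) -> count=0 queue=[T3] holders={T6}
Step 17: signal(T6) -> count=0 queue=[] holders={T3}
Final holders: T3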